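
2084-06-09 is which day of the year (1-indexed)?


Date: June 9, 2084
Days in months 1 through 5: 152
Plus 9 days in June

Day of year: 161


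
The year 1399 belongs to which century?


Century = (year - 1) // 100 + 1
= (1399 - 1) // 100 + 1
= 1398 // 100 + 1
= 13 + 1

14th century


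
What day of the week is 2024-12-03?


Date: December 3, 2024
Anchor: Jan 1, 2024. With p = 2024 - 1 = 2023: (p + p//4 - p//100 + p//400) mod 7 = (2023 + 505 - 20 + 5) mod 7 = 2513 mod 7 = 0 -> Monday (Mon=0 ... Sun=6)
Days before December (Jan-Nov): 335; offset = 335 + 3 - 1 = 337
Weekday index = (0 + 337) mod 7 = 1

Day of the week: Tuesday


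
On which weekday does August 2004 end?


August 2004 has 31 days
Anchor: Jan 1, 2004. With p = 2004 - 1 = 2003: (p + p//4 - p//100 + p//400) mod 7 = (2003 + 500 - 20 + 5) mod 7 = 2488 mod 7 = 3 -> Thursday (Mon=0 ... Sun=6)
Days before August (Jan-Jul): 213; August 1 index = (3 + 213) mod 7 = 6 -> Sunday
Last day offset: 31 - 1 = 30 days
Weekday index = (6 + 30) mod 7 = 1

Tuesday, August 31


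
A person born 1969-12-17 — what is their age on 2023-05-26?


Birth: 1969-12-17
Reference: 2023-05-26
Year difference: 2023 - 1969 = 54
Birthday not yet reached in 2023, subtract 1

53 years old


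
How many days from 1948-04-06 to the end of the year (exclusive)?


Day of year: 97 of 366
Remaining = 366 - 97

269 days


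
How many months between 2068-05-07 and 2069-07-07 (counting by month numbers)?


From May 2068 to July 2069
1 year * 12 = 12 months, plus 2 months = 14

14 months


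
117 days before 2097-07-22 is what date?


Start: 2097-07-22, subtract 117 days
Back 22 days from July 22 reaches June 30, 2097 -> 95 left
June 2097 has 30 days -> back to May 31, 2097 -> 65 left
May 2097 has 31 days -> back to April 30, 2097 -> 34 left
April 2097 has 30 days -> back to March 31, 2097 -> 4 left
March 2097: 31 - 4 = 27 -> lands on March 27

Result: 2097-03-27


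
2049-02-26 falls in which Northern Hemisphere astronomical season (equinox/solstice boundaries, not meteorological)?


Date: February 26
Astronomical Winter (approx.; exact equinox/solstice day varies by year): December 21 to March 19
February 26 falls within the Winter window

Winter


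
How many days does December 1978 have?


December 1978

31 days


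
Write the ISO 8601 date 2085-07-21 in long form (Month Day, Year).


ISO 2085-07-21 parses as year=2085, month=07, day=21
Month 7 -> July

July 21, 2085


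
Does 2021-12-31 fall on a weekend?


Anchor: Jan 1, 2021. With p = 2021 - 1 = 2020: (p + p//4 - p//100 + p//400) mod 7 = (2020 + 505 - 20 + 5) mod 7 = 2510 mod 7 = 4 -> Friday (Mon=0 ... Sun=6)
Day of year: 365; offset = 364
Weekday index = (4 + 364) mod 7 = 4 -> Friday
Weekend days: Saturday, Sunday

No


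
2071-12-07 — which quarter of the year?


Month: December (month 12)
Q1: Jan-Mar, Q2: Apr-Jun, Q3: Jul-Sep, Q4: Oct-Dec

Q4


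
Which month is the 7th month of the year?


Month 7 of 12

July


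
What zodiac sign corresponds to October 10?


Date: October 10
Conventional tropical zodiac dates: Libra from September 23 onward; Scorpio starts October 23
October 10 falls within the Libra range

Libra


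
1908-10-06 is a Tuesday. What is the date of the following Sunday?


Current: Tuesday
Target: Sunday
Days ahead: 5

Next Sunday: 1908-10-11


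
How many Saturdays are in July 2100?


July 2100 has 31 days
Anchor: Jan 1, 2100. With p = 2100 - 1 = 2099: (p + p//4 - p//100 + p//400) mod 7 = (2099 + 524 - 20 + 5) mod 7 = 2608 mod 7 = 4 -> Friday (Mon=0 ... Sun=6)
Days before July (Jan-Jun): 181; July 1 index = (4 + 181) mod 7 = 3 -> Thursday
First Saturday is July 3
Saturdays: 3, 10, 17, 24, 31

5 Saturdays


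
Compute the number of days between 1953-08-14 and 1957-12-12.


From 1953-08-14 to 1957-12-12
1953-08-14: days before August = 31 + 28 + 31 + 30 + 31 + 30 + 31 = 212 (1953 is not a leap year); day of year = 212 + 14 = 226
1957-12-12: days before December = 31 + 28 + 31 + 30 + 31 + 30 + 31 + 31 + 30 + 31 + 30 = 334 (1957 is not a leap year); day of year = 334 + 12 = 346
Rest of 1953: 365 - 226 = 139
Full years 1954 (365), 1955 (365), 1956 (366): 1096
Total = 139 + 1096 + 346 = 1581

1581 days


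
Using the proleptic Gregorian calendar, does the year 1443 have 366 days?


Gregorian leap year rule: divisible by 4, but not by 100, unless also by 400.
1443 is not divisible by 4 -> not a leap year

No


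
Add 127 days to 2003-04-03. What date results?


Start: 2003-04-03, add 127 days
April 2003 has 30 days: 30 - 3 = 27 days to April 30 -> 100 left
May 2003 has 31 days -> 69 left
June 2003 has 30 days -> 39 left
July 2003 has 31 days -> 8 left
August 2003: 8 <= 31 -> lands on August 8

Result: 2003-08-08


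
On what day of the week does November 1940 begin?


Target: November 1, 1940
Anchor: Jan 1, 1940. With p = 1940 - 1 = 1939: (p + p//4 - p//100 + p//400) mod 7 = (1939 + 484 - 19 + 4) mod 7 = 2408 mod 7 = 0 -> Monday (Mon=0 ... Sun=6)
Days before November (Jan-Oct): 305 days
Weekday index = (0 + 305) mod 7 = 4

Friday


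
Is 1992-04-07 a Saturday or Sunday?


Anchor: Jan 1, 1992. With p = 1992 - 1 = 1991: (p + p//4 - p//100 + p//400) mod 7 = (1991 + 497 - 19 + 4) mod 7 = 2473 mod 7 = 2 -> Wednesday (Mon=0 ... Sun=6)
Day of year: 98; offset = 97
Weekday index = (2 + 97) mod 7 = 1 -> Tuesday
Weekend days: Saturday, Sunday

No


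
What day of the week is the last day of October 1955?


October 1955 has 31 days
Anchor: Jan 1, 1955. With p = 1955 - 1 = 1954: (p + p//4 - p//100 + p//400) mod 7 = (1954 + 488 - 19 + 4) mod 7 = 2427 mod 7 = 5 -> Saturday (Mon=0 ... Sun=6)
Days before October (Jan-Sep): 273; October 1 index = (5 + 273) mod 7 = 5 -> Saturday
Last day offset: 31 - 1 = 30 days
Weekday index = (5 + 30) mod 7 = 0

Monday, October 31


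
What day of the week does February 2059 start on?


Target: February 1, 2059
Anchor: Jan 1, 2059. With p = 2059 - 1 = 2058: (p + p//4 - p//100 + p//400) mod 7 = (2058 + 514 - 20 + 5) mod 7 = 2557 mod 7 = 2 -> Wednesday (Mon=0 ... Sun=6)
Days before February (Jan): 31 days
Weekday index = (2 + 31) mod 7 = 5

Saturday


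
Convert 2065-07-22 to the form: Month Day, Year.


ISO 2065-07-22 parses as year=2065, month=07, day=22
Month 7 -> July

July 22, 2065


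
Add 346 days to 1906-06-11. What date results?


Start: 1906-06-11, add 346 days
June 1906 has 30 days: 30 - 11 = 19 days to June 30 -> 327 left
July 1906 has 31 days -> 296 left
August 1906 has 31 days -> 265 left
September 1906 has 30 days -> 235 left
October 1906 has 31 days -> 204 left
November 1906 has 30 days -> 174 left
December 1906 has 31 days -> 143 left
January 1907 has 31 days -> 112 left
February 1907 has 28 days -> 84 left
March 1907 has 31 days -> 53 left
April 1907 has 30 days -> 23 left
May 1907: 23 <= 31 -> lands on May 23

Result: 1907-05-23


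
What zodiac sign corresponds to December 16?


Date: December 16
Conventional tropical zodiac dates: Sagittarius from November 22 onward; Capricorn starts December 22
December 16 falls within the Sagittarius range

Sagittarius


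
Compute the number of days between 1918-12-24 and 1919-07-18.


From 1918-12-24 to 1919-07-18
1918-12-24: days before December = 31 + 28 + 31 + 30 + 31 + 30 + 31 + 31 + 30 + 31 + 30 = 334 (1918 is not a leap year); day of year = 334 + 24 = 358
1919-07-18: days before July = 31 + 28 + 31 + 30 + 31 + 30 = 181 (1919 is not a leap year); day of year = 181 + 18 = 199
Rest of 1918: 365 - 358 = 7
Total = 7 + 199 = 206

206 days


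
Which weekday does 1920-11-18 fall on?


Date: November 18, 1920
Anchor: Jan 1, 1920. With p = 1920 - 1 = 1919: (p + p//4 - p//100 + p//400) mod 7 = (1919 + 479 - 19 + 4) mod 7 = 2383 mod 7 = 3 -> Thursday (Mon=0 ... Sun=6)
Days before November (Jan-Oct): 305; offset = 305 + 18 - 1 = 322
Weekday index = (3 + 322) mod 7 = 3

Day of the week: Thursday


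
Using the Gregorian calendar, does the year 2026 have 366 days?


Gregorian leap year rule: divisible by 4, but not by 100, unless also by 400.
2026 is not divisible by 4 -> not a leap year

No


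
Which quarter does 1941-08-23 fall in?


Month: August (month 8)
Q1: Jan-Mar, Q2: Apr-Jun, Q3: Jul-Sep, Q4: Oct-Dec

Q3


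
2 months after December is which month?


December is month 12
12 + 2 = 14; wrap: 14 - 12 = 2

February


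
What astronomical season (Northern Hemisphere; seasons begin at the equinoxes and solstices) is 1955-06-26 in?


Date: June 26
Astronomical Summer (approx.; exact equinox/solstice day varies by year): June 21 to September 21
June 26 falls within the Summer window

Summer


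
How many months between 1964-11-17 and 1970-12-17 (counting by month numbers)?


From November 1964 to December 1970
6 years * 12 = 72 months, plus 1 month = 73

73 months


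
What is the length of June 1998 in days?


June 1998

30 days


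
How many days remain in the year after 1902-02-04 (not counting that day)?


Day of year: 35 of 365
Remaining = 365 - 35

330 days


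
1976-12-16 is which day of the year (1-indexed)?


Date: December 16, 1976
Days in months 1 through 11: 335
Plus 16 days in December

Day of year: 351


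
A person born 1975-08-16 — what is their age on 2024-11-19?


Birth: 1975-08-16
Reference: 2024-11-19
Year difference: 2024 - 1975 = 49

49 years old


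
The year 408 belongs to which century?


Century = (year - 1) // 100 + 1
= (408 - 1) // 100 + 1
= 407 // 100 + 1
= 4 + 1

5th century


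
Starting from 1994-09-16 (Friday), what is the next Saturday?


Current: Friday
Target: Saturday
Days ahead: 1

Next Saturday: 1994-09-17


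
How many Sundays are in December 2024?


December 2024 has 31 days
Anchor: Jan 1, 2024. With p = 2024 - 1 = 2023: (p + p//4 - p//100 + p//400) mod 7 = (2023 + 505 - 20 + 5) mod 7 = 2513 mod 7 = 0 -> Monday (Mon=0 ... Sun=6)
Days before December (Jan-Nov): 335; December 1 index = (0 + 335) mod 7 = 6 -> Sunday
First Sunday is December 1
Sundays: 1, 8, 15, 22, 29

5 Sundays


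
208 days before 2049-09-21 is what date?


Start: 2049-09-21, subtract 208 days
Back 21 days from September 21 reaches August 31, 2049 -> 187 left
August 2049 has 31 days -> back to July 31, 2049 -> 156 left
July 2049 has 31 days -> back to June 30, 2049 -> 125 left
June 2049 has 30 days -> back to May 31, 2049 -> 95 left
May 2049 has 31 days -> back to April 30, 2049 -> 64 left
April 2049 has 30 days -> back to March 31, 2049 -> 34 left
March 2049 has 31 days -> back to February 28, 2049 -> 3 left
February 2049: 28 - 3 = 25 -> lands on February 25

Result: 2049-02-25


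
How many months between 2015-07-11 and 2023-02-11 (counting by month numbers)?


From July 2015 to February 2023
8 years * 12 = 96 months, minus 5 months = 91

91 months


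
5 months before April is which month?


April is month 4
4 - 5 = -1; wrap: -1 + 12 = 11

November


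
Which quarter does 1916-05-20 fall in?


Month: May (month 5)
Q1: Jan-Mar, Q2: Apr-Jun, Q3: Jul-Sep, Q4: Oct-Dec

Q2


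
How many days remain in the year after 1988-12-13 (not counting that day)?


Day of year: 348 of 366
Remaining = 366 - 348

18 days


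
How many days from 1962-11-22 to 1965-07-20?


From 1962-11-22 to 1965-07-20
1962-11-22: days before November = 31 + 28 + 31 + 30 + 31 + 30 + 31 + 31 + 30 + 31 = 304 (1962 is not a leap year); day of year = 304 + 22 = 326
1965-07-20: days before July = 31 + 28 + 31 + 30 + 31 + 30 = 181 (1965 is not a leap year); day of year = 181 + 20 = 201
Rest of 1962: 365 - 326 = 39
Full years 1963 (365), 1964 (366): 731
Total = 39 + 731 + 201 = 971

971 days


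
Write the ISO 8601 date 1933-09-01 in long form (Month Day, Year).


ISO 1933-09-01 parses as year=1933, month=09, day=01
Month 9 -> September

September 1, 1933


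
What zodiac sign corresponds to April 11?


Date: April 11
Conventional tropical zodiac dates: Aries from March 21 onward; Taurus starts April 20
April 11 falls within the Aries range

Aries


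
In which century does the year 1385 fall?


Century = (year - 1) // 100 + 1
= (1385 - 1) // 100 + 1
= 1384 // 100 + 1
= 13 + 1

14th century


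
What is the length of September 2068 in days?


September 2068

30 days


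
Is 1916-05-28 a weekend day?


Anchor: Jan 1, 1916. With p = 1916 - 1 = 1915: (p + p//4 - p//100 + p//400) mod 7 = (1915 + 478 - 19 + 4) mod 7 = 2378 mod 7 = 5 -> Saturday (Mon=0 ... Sun=6)
Day of year: 149; offset = 148
Weekday index = (5 + 148) mod 7 = 6 -> Sunday
Weekend days: Saturday, Sunday

Yes


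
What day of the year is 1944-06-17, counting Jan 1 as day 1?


Date: June 17, 1944
Days in months 1 through 5: 152
Plus 17 days in June

Day of year: 169


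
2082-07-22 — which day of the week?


Date: July 22, 2082
Anchor: Jan 1, 2082. With p = 2082 - 1 = 2081: (p + p//4 - p//100 + p//400) mod 7 = (2081 + 520 - 20 + 5) mod 7 = 2586 mod 7 = 3 -> Thursday (Mon=0 ... Sun=6)
Days before July (Jan-Jun): 181; offset = 181 + 22 - 1 = 202
Weekday index = (3 + 202) mod 7 = 2

Day of the week: Wednesday


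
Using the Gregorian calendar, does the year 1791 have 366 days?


Gregorian leap year rule: divisible by 4, but not by 100, unless also by 400.
1791 is not divisible by 4 -> not a leap year

No


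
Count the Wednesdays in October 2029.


October 2029 has 31 days
Anchor: Jan 1, 2029. With p = 2029 - 1 = 2028: (p + p//4 - p//100 + p//400) mod 7 = (2028 + 507 - 20 + 5) mod 7 = 2520 mod 7 = 0 -> Monday (Mon=0 ... Sun=6)
Days before October (Jan-Sep): 273; October 1 index = (0 + 273) mod 7 = 0 -> Monday
First Wednesday is October 3
Wednesdays: 3, 10, 17, 24, 31

5 Wednesdays


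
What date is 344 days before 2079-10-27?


Start: 2079-10-27, subtract 344 days
Back 27 days from October 27 reaches September 30, 2079 -> 317 left
September 2079 has 30 days -> back to August 31, 2079 -> 287 left
August 2079 has 31 days -> back to July 31, 2079 -> 256 left
July 2079 has 31 days -> back to June 30, 2079 -> 225 left
June 2079 has 30 days -> back to May 31, 2079 -> 195 left
May 2079 has 31 days -> back to April 30, 2079 -> 164 left
April 2079 has 30 days -> back to March 31, 2079 -> 134 left
March 2079 has 31 days -> back to February 28, 2079 -> 103 left
February 2079 has 28 days -> back to January 31, 2079 -> 75 left
January 2079 has 31 days -> back to December 31, 2078 -> 44 left
December 2078 has 31 days -> back to November 30, 2078 -> 13 left
November 2078: 30 - 13 = 17 -> lands on November 17

Result: 2078-11-17


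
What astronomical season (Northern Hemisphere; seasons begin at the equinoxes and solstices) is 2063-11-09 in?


Date: November 9
Astronomical Autumn (approx.; exact equinox/solstice day varies by year): September 22 to December 20
November 9 falls within the Autumn window

Autumn


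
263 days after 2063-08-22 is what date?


Start: 2063-08-22, add 263 days
August 2063 has 31 days: 31 - 22 = 9 days to August 31 -> 254 left
September 2063 has 30 days -> 224 left
October 2063 has 31 days -> 193 left
November 2063 has 30 days -> 163 left
December 2063 has 31 days -> 132 left
January 2064 has 31 days -> 101 left
February 2064 has 29 days -> 72 left
March 2064 has 31 days -> 41 left
April 2064 has 30 days -> 11 left
May 2064: 11 <= 31 -> lands on May 11

Result: 2064-05-11


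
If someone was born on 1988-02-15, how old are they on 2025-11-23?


Birth: 1988-02-15
Reference: 2025-11-23
Year difference: 2025 - 1988 = 37

37 years old


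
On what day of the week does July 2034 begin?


Target: July 1, 2034
Anchor: Jan 1, 2034. With p = 2034 - 1 = 2033: (p + p//4 - p//100 + p//400) mod 7 = (2033 + 508 - 20 + 5) mod 7 = 2526 mod 7 = 6 -> Sunday (Mon=0 ... Sun=6)
Days before July (Jan-Jun): 181 days
Weekday index = (6 + 181) mod 7 = 5

Saturday


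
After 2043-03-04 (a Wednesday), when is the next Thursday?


Current: Wednesday
Target: Thursday
Days ahead: 1

Next Thursday: 2043-03-05


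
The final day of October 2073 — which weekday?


October 2073 has 31 days
Anchor: Jan 1, 2073. With p = 2073 - 1 = 2072: (p + p//4 - p//100 + p//400) mod 7 = (2072 + 518 - 20 + 5) mod 7 = 2575 mod 7 = 6 -> Sunday (Mon=0 ... Sun=6)
Days before October (Jan-Sep): 273; October 1 index = (6 + 273) mod 7 = 6 -> Sunday
Last day offset: 31 - 1 = 30 days
Weekday index = (6 + 30) mod 7 = 1

Tuesday, October 31


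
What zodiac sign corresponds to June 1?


Date: June 1
Conventional tropical zodiac dates: Gemini from May 21 onward; Cancer starts June 21
June 1 falls within the Gemini range

Gemini


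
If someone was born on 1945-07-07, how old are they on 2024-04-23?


Birth: 1945-07-07
Reference: 2024-04-23
Year difference: 2024 - 1945 = 79
Birthday not yet reached in 2024, subtract 1

78 years old


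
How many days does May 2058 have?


May 2058

31 days


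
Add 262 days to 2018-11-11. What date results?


Start: 2018-11-11, add 262 days
November 2018 has 30 days: 30 - 11 = 19 days to November 30 -> 243 left
December 2018 has 31 days -> 212 left
January 2019 has 31 days -> 181 left
February 2019 has 28 days -> 153 left
March 2019 has 31 days -> 122 left
April 2019 has 30 days -> 92 left
May 2019 has 31 days -> 61 left
June 2019 has 30 days -> 31 left
July 2019: 31 <= 31 -> lands on July 31

Result: 2019-07-31


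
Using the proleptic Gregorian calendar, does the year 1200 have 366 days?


Gregorian leap year rule: divisible by 4, but not by 100, unless also by 400.
1200 is divisible by 400 -> leap year

Yes


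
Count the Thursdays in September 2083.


September 2083 has 30 days
Anchor: Jan 1, 2083. With p = 2083 - 1 = 2082: (p + p//4 - p//100 + p//400) mod 7 = (2082 + 520 - 20 + 5) mod 7 = 2587 mod 7 = 4 -> Friday (Mon=0 ... Sun=6)
Days before September (Jan-Aug): 243; September 1 index = (4 + 243) mod 7 = 2 -> Wednesday
First Thursday is September 2
Thursdays: 2, 9, 16, 23, 30

5 Thursdays


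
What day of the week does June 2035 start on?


Target: June 1, 2035
Anchor: Jan 1, 2035. With p = 2035 - 1 = 2034: (p + p//4 - p//100 + p//400) mod 7 = (2034 + 508 - 20 + 5) mod 7 = 2527 mod 7 = 0 -> Monday (Mon=0 ... Sun=6)
Days before June (Jan-May): 151 days
Weekday index = (0 + 151) mod 7 = 4

Friday


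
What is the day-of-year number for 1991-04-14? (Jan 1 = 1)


Date: April 14, 1991
Days in months 1 through 3: 90
Plus 14 days in April

Day of year: 104


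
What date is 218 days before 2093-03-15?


Start: 2093-03-15, subtract 218 days
Back 15 days from March 15 reaches February 28, 2093 -> 203 left
February 2093 has 28 days -> back to January 31, 2093 -> 175 left
January 2093 has 31 days -> back to December 31, 2092 -> 144 left
December 2092 has 31 days -> back to November 30, 2092 -> 113 left
November 2092 has 30 days -> back to October 31, 2092 -> 83 left
October 2092 has 31 days -> back to September 30, 2092 -> 52 left
September 2092 has 30 days -> back to August 31, 2092 -> 22 left
August 2092: 31 - 22 = 9 -> lands on August 9

Result: 2092-08-09


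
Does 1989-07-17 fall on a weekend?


Anchor: Jan 1, 1989. With p = 1989 - 1 = 1988: (p + p//4 - p//100 + p//400) mod 7 = (1988 + 497 - 19 + 4) mod 7 = 2470 mod 7 = 6 -> Sunday (Mon=0 ... Sun=6)
Day of year: 198; offset = 197
Weekday index = (6 + 197) mod 7 = 0 -> Monday
Weekend days: Saturday, Sunday

No


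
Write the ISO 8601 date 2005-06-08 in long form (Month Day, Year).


ISO 2005-06-08 parses as year=2005, month=06, day=08
Month 6 -> June

June 8, 2005


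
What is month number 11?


Month 11 of 12

November


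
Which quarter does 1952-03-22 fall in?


Month: March (month 3)
Q1: Jan-Mar, Q2: Apr-Jun, Q3: Jul-Sep, Q4: Oct-Dec

Q1


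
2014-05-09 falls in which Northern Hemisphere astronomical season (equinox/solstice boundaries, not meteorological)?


Date: May 9
Astronomical Spring (approx.; exact equinox/solstice day varies by year): March 20 to June 20
May 9 falls within the Spring window

Spring


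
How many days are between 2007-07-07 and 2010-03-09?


From 2007-07-07 to 2010-03-09
2007-07-07: days before July = 31 + 28 + 31 + 30 + 31 + 30 = 181 (2007 is not a leap year); day of year = 181 + 7 = 188
2010-03-09: days before March = 31 + 28 = 59 (2010 is not a leap year); day of year = 59 + 9 = 68
Rest of 2007: 365 - 188 = 177
Full years 2008 (366), 2009 (365): 731
Total = 177 + 731 + 68 = 976

976 days


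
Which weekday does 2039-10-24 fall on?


Date: October 24, 2039
Anchor: Jan 1, 2039. With p = 2039 - 1 = 2038: (p + p//4 - p//100 + p//400) mod 7 = (2038 + 509 - 20 + 5) mod 7 = 2532 mod 7 = 5 -> Saturday (Mon=0 ... Sun=6)
Days before October (Jan-Sep): 273; offset = 273 + 24 - 1 = 296
Weekday index = (5 + 296) mod 7 = 0

Day of the week: Monday


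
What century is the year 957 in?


Century = (year - 1) // 100 + 1
= (957 - 1) // 100 + 1
= 956 // 100 + 1
= 9 + 1

10th century


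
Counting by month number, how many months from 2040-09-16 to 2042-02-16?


From September 2040 to February 2042
2 years * 12 = 24 months, minus 7 months = 17

17 months


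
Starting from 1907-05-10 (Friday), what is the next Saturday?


Current: Friday
Target: Saturday
Days ahead: 1

Next Saturday: 1907-05-11


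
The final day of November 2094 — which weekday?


November 2094 has 30 days
Anchor: Jan 1, 2094. With p = 2094 - 1 = 2093: (p + p//4 - p//100 + p//400) mod 7 = (2093 + 523 - 20 + 5) mod 7 = 2601 mod 7 = 4 -> Friday (Mon=0 ... Sun=6)
Days before November (Jan-Oct): 304; November 1 index = (4 + 304) mod 7 = 0 -> Monday
Last day offset: 30 - 1 = 29 days
Weekday index = (0 + 29) mod 7 = 1

Tuesday, November 30


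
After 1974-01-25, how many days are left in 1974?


Day of year: 25 of 365
Remaining = 365 - 25

340 days


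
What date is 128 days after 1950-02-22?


Start: 1950-02-22, add 128 days
February 1950 has 28 days: 28 - 22 = 6 days to February 28 -> 122 left
March 1950 has 31 days -> 91 left
April 1950 has 30 days -> 61 left
May 1950 has 31 days -> 30 left
June 1950: 30 <= 30 -> lands on June 30

Result: 1950-06-30


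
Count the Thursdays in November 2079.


November 2079 has 30 days
Anchor: Jan 1, 2079. With p = 2079 - 1 = 2078: (p + p//4 - p//100 + p//400) mod 7 = (2078 + 519 - 20 + 5) mod 7 = 2582 mod 7 = 6 -> Sunday (Mon=0 ... Sun=6)
Days before November (Jan-Oct): 304; November 1 index = (6 + 304) mod 7 = 2 -> Wednesday
First Thursday is November 2
Thursdays: 2, 9, 16, 23, 30

5 Thursdays


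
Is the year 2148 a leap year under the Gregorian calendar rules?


Gregorian leap year rule: divisible by 4, but not by 100, unless also by 400.
2148 is divisible by 4 but not 100 -> leap year

Yes


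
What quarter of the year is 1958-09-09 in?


Month: September (month 9)
Q1: Jan-Mar, Q2: Apr-Jun, Q3: Jul-Sep, Q4: Oct-Dec

Q3


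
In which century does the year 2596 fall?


Century = (year - 1) // 100 + 1
= (2596 - 1) // 100 + 1
= 2595 // 100 + 1
= 25 + 1

26th century


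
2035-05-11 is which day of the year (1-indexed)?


Date: May 11, 2035
Days in months 1 through 4: 120
Plus 11 days in May

Day of year: 131


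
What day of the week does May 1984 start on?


Target: May 1, 1984
Anchor: Jan 1, 1984. With p = 1984 - 1 = 1983: (p + p//4 - p//100 + p//400) mod 7 = (1983 + 495 - 19 + 4) mod 7 = 2463 mod 7 = 6 -> Sunday (Mon=0 ... Sun=6)
Days before May (Jan-Apr): 121 days
Weekday index = (6 + 121) mod 7 = 1

Tuesday


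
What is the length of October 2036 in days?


October 2036

31 days


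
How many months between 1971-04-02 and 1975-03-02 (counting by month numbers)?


From April 1971 to March 1975
4 years * 12 = 48 months, minus 1 month = 47

47 months


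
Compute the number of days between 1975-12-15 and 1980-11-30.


From 1975-12-15 to 1980-11-30
1975-12-15: days before December = 31 + 28 + 31 + 30 + 31 + 30 + 31 + 31 + 30 + 31 + 30 = 334 (1975 is not a leap year); day of year = 334 + 15 = 349
1980-11-30: days before November = 31 + 29 + 31 + 30 + 31 + 30 + 31 + 31 + 30 + 31 = 305 (1980 is a leap year); day of year = 305 + 30 = 335
Rest of 1975: 365 - 349 = 16
Full years 1976 (366), 1977 (365), 1978 (365), 1979 (365): 1461
Total = 16 + 1461 + 335 = 1812

1812 days


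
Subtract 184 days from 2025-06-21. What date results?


Start: 2025-06-21, subtract 184 days
Back 21 days from June 21 reaches May 31, 2025 -> 163 left
May 2025 has 31 days -> back to April 30, 2025 -> 132 left
April 2025 has 30 days -> back to March 31, 2025 -> 102 left
March 2025 has 31 days -> back to February 28, 2025 -> 71 left
February 2025 has 28 days -> back to January 31, 2025 -> 43 left
January 2025 has 31 days -> back to December 31, 2024 -> 12 left
December 2024: 31 - 12 = 19 -> lands on December 19

Result: 2024-12-19


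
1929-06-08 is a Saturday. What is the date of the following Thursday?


Current: Saturday
Target: Thursday
Days ahead: 5

Next Thursday: 1929-06-13


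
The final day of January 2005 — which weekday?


January 2005 has 31 days
Anchor: Jan 1, 2005. With p = 2005 - 1 = 2004: (p + p//4 - p//100 + p//400) mod 7 = (2004 + 501 - 20 + 5) mod 7 = 2490 mod 7 = 5 -> Saturday (Mon=0 ... Sun=6)
January 1 is the anchor itself -> Saturday
Last day offset: 31 - 1 = 30 days
Weekday index = (5 + 30) mod 7 = 0

Monday, January 31


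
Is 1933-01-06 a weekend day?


Anchor: Jan 1, 1933. With p = 1933 - 1 = 1932: (p + p//4 - p//100 + p//400) mod 7 = (1932 + 483 - 19 + 4) mod 7 = 2400 mod 7 = 6 -> Sunday (Mon=0 ... Sun=6)
Day of year: 6; offset = 5
Weekday index = (6 + 5) mod 7 = 4 -> Friday
Weekend days: Saturday, Sunday

No


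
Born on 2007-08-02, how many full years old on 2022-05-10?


Birth: 2007-08-02
Reference: 2022-05-10
Year difference: 2022 - 2007 = 15
Birthday not yet reached in 2022, subtract 1

14 years old


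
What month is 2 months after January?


January is month 1
1 + 2 = 3

March


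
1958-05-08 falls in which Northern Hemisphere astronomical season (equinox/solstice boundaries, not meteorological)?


Date: May 8
Astronomical Spring (approx.; exact equinox/solstice day varies by year): March 20 to June 20
May 8 falls within the Spring window

Spring


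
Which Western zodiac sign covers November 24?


Date: November 24
Conventional tropical zodiac dates: Sagittarius from November 22 onward; Capricorn starts December 22
November 24 falls within the Sagittarius range

Sagittarius


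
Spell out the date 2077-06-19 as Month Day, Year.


ISO 2077-06-19 parses as year=2077, month=06, day=19
Month 6 -> June

June 19, 2077


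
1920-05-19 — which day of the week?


Date: May 19, 1920
Anchor: Jan 1, 1920. With p = 1920 - 1 = 1919: (p + p//4 - p//100 + p//400) mod 7 = (1919 + 479 - 19 + 4) mod 7 = 2383 mod 7 = 3 -> Thursday (Mon=0 ... Sun=6)
Days before May (Jan-Apr): 121; offset = 121 + 19 - 1 = 139
Weekday index = (3 + 139) mod 7 = 2

Day of the week: Wednesday


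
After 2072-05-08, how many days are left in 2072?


Day of year: 129 of 366
Remaining = 366 - 129

237 days


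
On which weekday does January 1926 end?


January 1926 has 31 days
Anchor: Jan 1, 1926. With p = 1926 - 1 = 1925: (p + p//4 - p//100 + p//400) mod 7 = (1925 + 481 - 19 + 4) mod 7 = 2391 mod 7 = 4 -> Friday (Mon=0 ... Sun=6)
January 1 is the anchor itself -> Friday
Last day offset: 31 - 1 = 30 days
Weekday index = (4 + 30) mod 7 = 6

Sunday, January 31


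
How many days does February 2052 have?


February 2052 (leap year: yes)

29 days


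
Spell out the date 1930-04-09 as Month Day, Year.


ISO 1930-04-09 parses as year=1930, month=04, day=09
Month 4 -> April

April 9, 1930


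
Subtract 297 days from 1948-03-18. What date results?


Start: 1948-03-18, subtract 297 days
Back 18 days from March 18 reaches February 29, 1948 -> 279 left
February 1948 has 29 days -> back to January 31, 1948 -> 250 left
January 1948 has 31 days -> back to December 31, 1947 -> 219 left
December 1947 has 31 days -> back to November 30, 1947 -> 188 left
November 1947 has 30 days -> back to October 31, 1947 -> 158 left
October 1947 has 31 days -> back to September 30, 1947 -> 127 left
September 1947 has 30 days -> back to August 31, 1947 -> 97 left
August 1947 has 31 days -> back to July 31, 1947 -> 66 left
July 1947 has 31 days -> back to June 30, 1947 -> 35 left
June 1947 has 30 days -> back to May 31, 1947 -> 5 left
May 1947: 31 - 5 = 26 -> lands on May 26

Result: 1947-05-26


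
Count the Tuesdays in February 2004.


February 2004 has 29 days
Anchor: Jan 1, 2004. With p = 2004 - 1 = 2003: (p + p//4 - p//100 + p//400) mod 7 = (2003 + 500 - 20 + 5) mod 7 = 2488 mod 7 = 3 -> Thursday (Mon=0 ... Sun=6)
Days before February (Jan): 31; February 1 index = (3 + 31) mod 7 = 6 -> Sunday
First Tuesday is February 3
Tuesdays: 3, 10, 17, 24

4 Tuesdays


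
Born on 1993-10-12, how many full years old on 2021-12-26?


Birth: 1993-10-12
Reference: 2021-12-26
Year difference: 2021 - 1993 = 28

28 years old


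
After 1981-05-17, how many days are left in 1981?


Day of year: 137 of 365
Remaining = 365 - 137

228 days


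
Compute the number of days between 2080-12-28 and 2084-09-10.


From 2080-12-28 to 2084-09-10
2080-12-28: days before December = 31 + 29 + 31 + 30 + 31 + 30 + 31 + 31 + 30 + 31 + 30 = 335 (2080 is a leap year); day of year = 335 + 28 = 363
2084-09-10: days before September = 31 + 29 + 31 + 30 + 31 + 30 + 31 + 31 = 244 (2084 is a leap year); day of year = 244 + 10 = 254
Rest of 2080: 366 - 363 = 3
Full years 2081 (365), 2082 (365), 2083 (365): 1095
Total = 3 + 1095 + 254 = 1352

1352 days


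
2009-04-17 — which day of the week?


Date: April 17, 2009
Anchor: Jan 1, 2009. With p = 2009 - 1 = 2008: (p + p//4 - p//100 + p//400) mod 7 = (2008 + 502 - 20 + 5) mod 7 = 2495 mod 7 = 3 -> Thursday (Mon=0 ... Sun=6)
Days before April (Jan-Mar): 90; offset = 90 + 17 - 1 = 106
Weekday index = (3 + 106) mod 7 = 4

Day of the week: Friday


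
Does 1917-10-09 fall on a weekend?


Anchor: Jan 1, 1917. With p = 1917 - 1 = 1916: (p + p//4 - p//100 + p//400) mod 7 = (1916 + 479 - 19 + 4) mod 7 = 2380 mod 7 = 0 -> Monday (Mon=0 ... Sun=6)
Day of year: 282; offset = 281
Weekday index = (0 + 281) mod 7 = 1 -> Tuesday
Weekend days: Saturday, Sunday

No


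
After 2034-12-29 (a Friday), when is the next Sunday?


Current: Friday
Target: Sunday
Days ahead: 2

Next Sunday: 2034-12-31


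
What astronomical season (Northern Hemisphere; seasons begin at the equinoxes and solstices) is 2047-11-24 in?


Date: November 24
Astronomical Autumn (approx.; exact equinox/solstice day varies by year): September 22 to December 20
November 24 falls within the Autumn window

Autumn


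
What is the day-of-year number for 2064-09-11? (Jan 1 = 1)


Date: September 11, 2064
Days in months 1 through 8: 244
Plus 11 days in September

Day of year: 255


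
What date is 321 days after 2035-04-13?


Start: 2035-04-13, add 321 days
April 2035 has 30 days: 30 - 13 = 17 days to April 30 -> 304 left
May 2035 has 31 days -> 273 left
June 2035 has 30 days -> 243 left
July 2035 has 31 days -> 212 left
August 2035 has 31 days -> 181 left
September 2035 has 30 days -> 151 left
October 2035 has 31 days -> 120 left
November 2035 has 30 days -> 90 left
December 2035 has 31 days -> 59 left
January 2036 has 31 days -> 28 left
February 2036: 28 <= 29 -> lands on February 28

Result: 2036-02-28


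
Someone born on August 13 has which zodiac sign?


Date: August 13
Conventional tropical zodiac dates: Leo from July 23 onward; Virgo starts August 23
August 13 falls within the Leo range

Leo


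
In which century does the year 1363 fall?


Century = (year - 1) // 100 + 1
= (1363 - 1) // 100 + 1
= 1362 // 100 + 1
= 13 + 1

14th century


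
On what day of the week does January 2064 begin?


Target: January 1, 2064
Anchor: Jan 1, 2064. With p = 2064 - 1 = 2063: (p + p//4 - p//100 + p//400) mod 7 = (2063 + 515 - 20 + 5) mod 7 = 2563 mod 7 = 1 -> Tuesday (Mon=0 ... Sun=6)
Offset from anchor: 0 days
Weekday index = (1 + 0) mod 7 = 1

Tuesday


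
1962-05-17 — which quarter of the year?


Month: May (month 5)
Q1: Jan-Mar, Q2: Apr-Jun, Q3: Jul-Sep, Q4: Oct-Dec

Q2


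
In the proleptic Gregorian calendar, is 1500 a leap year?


Gregorian leap year rule: divisible by 4, but not by 100, unless also by 400.
1500 is divisible by 100 but not 400 -> not a leap year

No


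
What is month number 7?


Month 7 of 12

July


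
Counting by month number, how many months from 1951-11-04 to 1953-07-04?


From November 1951 to July 1953
2 years * 12 = 24 months, minus 4 months = 20

20 months


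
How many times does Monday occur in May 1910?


May 1910 has 31 days
Anchor: Jan 1, 1910. With p = 1910 - 1 = 1909: (p + p//4 - p//100 + p//400) mod 7 = (1909 + 477 - 19 + 4) mod 7 = 2371 mod 7 = 5 -> Saturday (Mon=0 ... Sun=6)
Days before May (Jan-Apr): 120; May 1 index = (5 + 120) mod 7 = 6 -> Sunday
First Monday is May 2
Mondays: 2, 9, 16, 23, 30

5 Mondays


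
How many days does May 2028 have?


May 2028

31 days


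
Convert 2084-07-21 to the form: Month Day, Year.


ISO 2084-07-21 parses as year=2084, month=07, day=21
Month 7 -> July

July 21, 2084


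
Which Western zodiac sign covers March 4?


Date: March 4
Conventional tropical zodiac dates: Pisces from February 19 onward; Aries starts March 21
March 4 falls within the Pisces range

Pisces


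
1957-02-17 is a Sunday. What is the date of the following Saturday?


Current: Sunday
Target: Saturday
Days ahead: 6

Next Saturday: 1957-02-23


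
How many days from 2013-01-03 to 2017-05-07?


From 2013-01-03 to 2017-05-07
2013-01-03: day of year = 3
2017-05-07: days before May = 31 + 28 + 31 + 30 = 120 (2017 is not a leap year); day of year = 120 + 7 = 127
Rest of 2013: 365 - 3 = 362
Full years 2014 (365), 2015 (365), 2016 (366): 1096
Total = 362 + 1096 + 127 = 1585

1585 days


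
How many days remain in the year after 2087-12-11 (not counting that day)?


Day of year: 345 of 365
Remaining = 365 - 345

20 days


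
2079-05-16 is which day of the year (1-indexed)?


Date: May 16, 2079
Days in months 1 through 4: 120
Plus 16 days in May

Day of year: 136


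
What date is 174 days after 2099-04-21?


Start: 2099-04-21, add 174 days
April 2099 has 30 days: 30 - 21 = 9 days to April 30 -> 165 left
May 2099 has 31 days -> 134 left
June 2099 has 30 days -> 104 left
July 2099 has 31 days -> 73 left
August 2099 has 31 days -> 42 left
September 2099 has 30 days -> 12 left
October 2099: 12 <= 31 -> lands on October 12

Result: 2099-10-12


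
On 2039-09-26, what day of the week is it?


Date: September 26, 2039
Anchor: Jan 1, 2039. With p = 2039 - 1 = 2038: (p + p//4 - p//100 + p//400) mod 7 = (2038 + 509 - 20 + 5) mod 7 = 2532 mod 7 = 5 -> Saturday (Mon=0 ... Sun=6)
Days before September (Jan-Aug): 243; offset = 243 + 26 - 1 = 268
Weekday index = (5 + 268) mod 7 = 0

Day of the week: Monday


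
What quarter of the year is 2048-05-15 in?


Month: May (month 5)
Q1: Jan-Mar, Q2: Apr-Jun, Q3: Jul-Sep, Q4: Oct-Dec

Q2


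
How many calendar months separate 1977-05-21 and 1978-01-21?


From May 1977 to January 1978
1 year * 12 = 12 months, minus 4 months = 8

8 months


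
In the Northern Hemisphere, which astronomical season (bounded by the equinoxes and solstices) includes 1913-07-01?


Date: July 1
Astronomical Summer (approx.; exact equinox/solstice day varies by year): June 21 to September 21
July 1 falls within the Summer window

Summer


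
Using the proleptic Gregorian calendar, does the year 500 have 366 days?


Gregorian leap year rule: divisible by 4, but not by 100, unless also by 400.
500 is divisible by 100 but not 400 -> not a leap year

No


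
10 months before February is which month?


February is month 2
2 - 10 = -8; wrap: -8 + 12 = 4

April


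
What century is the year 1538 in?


Century = (year - 1) // 100 + 1
= (1538 - 1) // 100 + 1
= 1537 // 100 + 1
= 15 + 1

16th century


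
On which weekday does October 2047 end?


October 2047 has 31 days
Anchor: Jan 1, 2047. With p = 2047 - 1 = 2046: (p + p//4 - p//100 + p//400) mod 7 = (2046 + 511 - 20 + 5) mod 7 = 2542 mod 7 = 1 -> Tuesday (Mon=0 ... Sun=6)
Days before October (Jan-Sep): 273; October 1 index = (1 + 273) mod 7 = 1 -> Tuesday
Last day offset: 31 - 1 = 30 days
Weekday index = (1 + 30) mod 7 = 3

Thursday, October 31


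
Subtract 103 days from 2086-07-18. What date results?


Start: 2086-07-18, subtract 103 days
Back 18 days from July 18 reaches June 30, 2086 -> 85 left
June 2086 has 30 days -> back to May 31, 2086 -> 55 left
May 2086 has 31 days -> back to April 30, 2086 -> 24 left
April 2086: 30 - 24 = 6 -> lands on April 6

Result: 2086-04-06


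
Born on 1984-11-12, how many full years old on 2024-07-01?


Birth: 1984-11-12
Reference: 2024-07-01
Year difference: 2024 - 1984 = 40
Birthday not yet reached in 2024, subtract 1

39 years old


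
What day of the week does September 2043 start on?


Target: September 1, 2043
Anchor: Jan 1, 2043. With p = 2043 - 1 = 2042: (p + p//4 - p//100 + p//400) mod 7 = (2042 + 510 - 20 + 5) mod 7 = 2537 mod 7 = 3 -> Thursday (Mon=0 ... Sun=6)
Days before September (Jan-Aug): 243 days
Weekday index = (3 + 243) mod 7 = 1

Tuesday


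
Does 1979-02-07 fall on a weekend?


Anchor: Jan 1, 1979. With p = 1979 - 1 = 1978: (p + p//4 - p//100 + p//400) mod 7 = (1978 + 494 - 19 + 4) mod 7 = 2457 mod 7 = 0 -> Monday (Mon=0 ... Sun=6)
Day of year: 38; offset = 37
Weekday index = (0 + 37) mod 7 = 2 -> Wednesday
Weekend days: Saturday, Sunday

No


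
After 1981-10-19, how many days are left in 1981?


Day of year: 292 of 365
Remaining = 365 - 292

73 days


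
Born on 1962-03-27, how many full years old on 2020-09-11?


Birth: 1962-03-27
Reference: 2020-09-11
Year difference: 2020 - 1962 = 58

58 years old


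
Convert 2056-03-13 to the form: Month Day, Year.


ISO 2056-03-13 parses as year=2056, month=03, day=13
Month 3 -> March

March 13, 2056


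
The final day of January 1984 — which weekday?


January 1984 has 31 days
Anchor: Jan 1, 1984. With p = 1984 - 1 = 1983: (p + p//4 - p//100 + p//400) mod 7 = (1983 + 495 - 19 + 4) mod 7 = 2463 mod 7 = 6 -> Sunday (Mon=0 ... Sun=6)
January 1 is the anchor itself -> Sunday
Last day offset: 31 - 1 = 30 days
Weekday index = (6 + 30) mod 7 = 1

Tuesday, January 31


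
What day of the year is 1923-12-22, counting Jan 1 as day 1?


Date: December 22, 1923
Days in months 1 through 11: 334
Plus 22 days in December

Day of year: 356


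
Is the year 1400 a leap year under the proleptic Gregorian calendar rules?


Gregorian leap year rule: divisible by 4, but not by 100, unless also by 400.
1400 is divisible by 100 but not 400 -> not a leap year

No


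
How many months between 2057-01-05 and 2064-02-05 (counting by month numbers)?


From January 2057 to February 2064
7 years * 12 = 84 months, plus 1 month = 85

85 months


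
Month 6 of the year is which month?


Month 6 of 12

June


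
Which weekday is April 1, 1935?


Target: April 1, 1935
Anchor: Jan 1, 1935. With p = 1935 - 1 = 1934: (p + p//4 - p//100 + p//400) mod 7 = (1934 + 483 - 19 + 4) mod 7 = 2402 mod 7 = 1 -> Tuesday (Mon=0 ... Sun=6)
Days before April (Jan-Mar): 90 days
Weekday index = (1 + 90) mod 7 = 0

Monday


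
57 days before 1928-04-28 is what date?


Start: 1928-04-28, subtract 57 days
Back 28 days from April 28 reaches March 31, 1928 -> 29 left
March 1928: 31 - 29 = 2 -> lands on March 2

Result: 1928-03-02


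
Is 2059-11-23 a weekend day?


Anchor: Jan 1, 2059. With p = 2059 - 1 = 2058: (p + p//4 - p//100 + p//400) mod 7 = (2058 + 514 - 20 + 5) mod 7 = 2557 mod 7 = 2 -> Wednesday (Mon=0 ... Sun=6)
Day of year: 327; offset = 326
Weekday index = (2 + 326) mod 7 = 6 -> Sunday
Weekend days: Saturday, Sunday

Yes
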